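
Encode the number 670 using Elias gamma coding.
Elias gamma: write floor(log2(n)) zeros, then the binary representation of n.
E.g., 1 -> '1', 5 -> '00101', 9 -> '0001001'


num_bits = floor(log2(670)) + 1 = 10
leading_zeros = num_bits - 1 = 9
binary(670) = 1010011110

Elias gamma(670) = '000000000' + '1010011110' = 0000000001010011110 (19 bits)


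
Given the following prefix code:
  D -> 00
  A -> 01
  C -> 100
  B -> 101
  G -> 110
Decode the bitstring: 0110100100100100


Decoding step by step:
Bits 01 -> A
Bits 101 -> B
Bits 00 -> D
Bits 100 -> C
Bits 100 -> C
Bits 100 -> C


Decoded message: ABDCCC


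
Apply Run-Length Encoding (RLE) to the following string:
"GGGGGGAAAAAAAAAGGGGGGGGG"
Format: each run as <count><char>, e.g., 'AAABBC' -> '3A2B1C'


Scanning runs left to right:
  i=0: run of 'G' x 6 -> '6G'
  i=6: run of 'A' x 9 -> '9A'
  i=15: run of 'G' x 9 -> '9G'

RLE = 6G9A9G


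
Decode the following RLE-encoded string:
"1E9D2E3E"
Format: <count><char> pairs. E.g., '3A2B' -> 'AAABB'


Expanding each <count><char> pair:
  1E -> 'E'
  9D -> 'DDDDDDDDD'
  2E -> 'EE'
  3E -> 'EEE'

Decoded = EDDDDDDDDDEEEEE


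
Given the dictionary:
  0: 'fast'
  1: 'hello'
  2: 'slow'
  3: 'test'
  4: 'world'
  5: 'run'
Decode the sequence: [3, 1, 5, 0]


Look up each index in the dictionary:
  3 -> 'test'
  1 -> 'hello'
  5 -> 'run'
  0 -> 'fast'

Decoded: "test hello run fast"


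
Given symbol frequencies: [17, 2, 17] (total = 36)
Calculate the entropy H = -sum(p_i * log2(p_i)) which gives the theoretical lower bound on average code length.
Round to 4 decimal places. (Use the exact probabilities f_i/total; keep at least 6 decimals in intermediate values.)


Per-symbol terms -p_i * log2(p_i) with p_i = f_i/36:
  p = 17/36 = 0.472222: log2(p) = -1.082462, -p*log2(p) = 0.511163
  p = 2/36 = 0.055556: log2(p) = -4.169925, -p*log2(p) = 0.231663
  p = 17/36 = 0.472222: log2(p) = -1.082462, -p*log2(p) = 0.511163
H = 0.511163 + 0.231663 + 0.511163 = 1.253989

H = 1.254 bits/symbol


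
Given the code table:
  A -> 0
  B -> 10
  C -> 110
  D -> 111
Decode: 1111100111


Decoding:
111 -> D
110 -> C
0 -> A
111 -> D


Result: DCAD


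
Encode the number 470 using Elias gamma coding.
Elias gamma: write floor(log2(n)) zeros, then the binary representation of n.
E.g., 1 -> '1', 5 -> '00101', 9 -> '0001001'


num_bits = floor(log2(470)) + 1 = 9
leading_zeros = num_bits - 1 = 8
binary(470) = 111010110

Elias gamma(470) = '00000000' + '111010110' = 00000000111010110 (17 bits)


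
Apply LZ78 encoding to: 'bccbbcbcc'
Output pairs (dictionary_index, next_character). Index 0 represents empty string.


LZ78 encoding steps:
Dictionary: {0: ''}
Step 1: w='' (idx 0), next='b' -> output (0, 'b'), add 'b' as idx 1
Step 2: w='' (idx 0), next='c' -> output (0, 'c'), add 'c' as idx 2
Step 3: w='c' (idx 2), next='b' -> output (2, 'b'), add 'cb' as idx 3
Step 4: w='b' (idx 1), next='c' -> output (1, 'c'), add 'bc' as idx 4
Step 5: w='bc' (idx 4), next='c' -> output (4, 'c'), add 'bcc' as idx 5


Encoded: [(0, 'b'), (0, 'c'), (2, 'b'), (1, 'c'), (4, 'c')]


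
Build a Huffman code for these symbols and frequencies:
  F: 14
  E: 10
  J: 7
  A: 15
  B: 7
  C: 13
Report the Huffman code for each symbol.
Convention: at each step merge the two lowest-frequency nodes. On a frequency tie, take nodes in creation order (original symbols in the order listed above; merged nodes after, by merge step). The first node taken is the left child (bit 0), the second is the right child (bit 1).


Huffman tree construction:
Step 1: Merge J(7) + B(7) = 14
Step 2: Merge E(10) + C(13) = 23
Step 3: Merge F(14) + (J+B)(14) = 28
Step 4: Merge A(15) + (E+C)(23) = 38
Step 5: Merge (F+(J+B))(28) + (A+(E+C))(38) = 66
Read each symbol's code off the tree from the root (left child = 0, right child = 1).

Codes:
  F: 00 (length 2)
  E: 110 (length 3)
  J: 010 (length 3)
  A: 10 (length 2)
  B: 011 (length 3)
  C: 111 (length 3)
Average code length: 169/66 = 2.5606 bits/symbol


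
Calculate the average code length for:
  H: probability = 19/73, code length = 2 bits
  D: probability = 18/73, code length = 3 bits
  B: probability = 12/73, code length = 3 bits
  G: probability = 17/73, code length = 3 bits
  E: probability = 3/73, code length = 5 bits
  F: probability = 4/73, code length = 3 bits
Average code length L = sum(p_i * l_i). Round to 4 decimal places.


Weighted contributions p_i * l_i:
  H: (19/73) * 2 = 38/73
  D: (18/73) * 3 = 54/73
  B: (12/73) * 3 = 36/73
  G: (17/73) * 3 = 51/73
  E: (3/73) * 5 = 15/73
  F: (4/73) * 3 = 12/73
Sum = (38 + 54 + 36 + 51 + 15 + 12)/73 = 206/73

L = 206/73 = 2.8219 bits/symbol


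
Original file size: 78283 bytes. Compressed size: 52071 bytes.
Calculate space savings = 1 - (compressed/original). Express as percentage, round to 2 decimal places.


ratio = compressed/original = 52071/78283 = 0.665164
savings = 1 - ratio = 1 - 0.665164 = 0.334836
as a percentage: 0.334836 * 100 = 33.48%

Space savings = 1 - 52071/78283 = 33.48%


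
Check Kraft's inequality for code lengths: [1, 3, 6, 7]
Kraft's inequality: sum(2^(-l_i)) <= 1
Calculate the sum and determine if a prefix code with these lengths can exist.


Sum = 2^(-1) + 2^(-3) + 2^(-6) + 2^(-7)
    = 0.5 + 0.125 + 0.015625 + 0.0078125
    = 83/128 = 0.6484375
Since 0.6484375 <= 1, Kraft's inequality IS satisfied.
A prefix code with these lengths CAN exist.

Kraft sum = 0.6484375. Satisfied.


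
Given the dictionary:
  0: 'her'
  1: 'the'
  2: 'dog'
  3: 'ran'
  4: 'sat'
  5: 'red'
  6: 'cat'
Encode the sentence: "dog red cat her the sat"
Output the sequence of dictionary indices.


Look up each word in the dictionary:
  'dog' -> 2
  'red' -> 5
  'cat' -> 6
  'her' -> 0
  'the' -> 1
  'sat' -> 4

Encoded: [2, 5, 6, 0, 1, 4]


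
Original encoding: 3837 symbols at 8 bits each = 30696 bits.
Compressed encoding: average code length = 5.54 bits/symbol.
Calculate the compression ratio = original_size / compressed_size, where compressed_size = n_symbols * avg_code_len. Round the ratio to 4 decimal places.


original_size = n_symbols * orig_bits = 3837 * 8 = 30696 bits
compressed_size = n_symbols * avg_code_len = 3837 * 5.54 = 21256.98 bits
ratio = original_size / compressed_size = 30696 / 21256.98 = 1.444

Compression ratio = 1.444


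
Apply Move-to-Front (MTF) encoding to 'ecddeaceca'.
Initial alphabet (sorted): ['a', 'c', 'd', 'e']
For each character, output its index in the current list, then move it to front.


MTF encoding:
'e': index 3 in ['a', 'c', 'd', 'e'] -> ['e', 'a', 'c', 'd']
'c': index 2 in ['e', 'a', 'c', 'd'] -> ['c', 'e', 'a', 'd']
'd': index 3 in ['c', 'e', 'a', 'd'] -> ['d', 'c', 'e', 'a']
'd': index 0 in ['d', 'c', 'e', 'a'] -> ['d', 'c', 'e', 'a']
'e': index 2 in ['d', 'c', 'e', 'a'] -> ['e', 'd', 'c', 'a']
'a': index 3 in ['e', 'd', 'c', 'a'] -> ['a', 'e', 'd', 'c']
'c': index 3 in ['a', 'e', 'd', 'c'] -> ['c', 'a', 'e', 'd']
'e': index 2 in ['c', 'a', 'e', 'd'] -> ['e', 'c', 'a', 'd']
'c': index 1 in ['e', 'c', 'a', 'd'] -> ['c', 'e', 'a', 'd']
'a': index 2 in ['c', 'e', 'a', 'd'] -> ['a', 'c', 'e', 'd']


Output: [3, 2, 3, 0, 2, 3, 3, 2, 1, 2]


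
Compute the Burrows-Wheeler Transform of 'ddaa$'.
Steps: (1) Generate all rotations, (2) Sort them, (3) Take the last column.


Rotations (sorted):
  0: $ddaa -> last char: a
  1: a$dda -> last char: a
  2: aa$dd -> last char: d
  3: daa$d -> last char: d
  4: ddaa$ -> last char: $


BWT = aadd$


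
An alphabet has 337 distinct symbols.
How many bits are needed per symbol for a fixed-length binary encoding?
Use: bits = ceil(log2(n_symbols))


log2(337) = 8.3966
Bracket: 2^8 = 256 < 337 <= 2^9 = 512
So ceil(log2(337)) = 9

bits = ceil(log2(337)) = ceil(8.3966) = 9 bits


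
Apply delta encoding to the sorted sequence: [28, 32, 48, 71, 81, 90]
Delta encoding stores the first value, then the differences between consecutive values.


First value: 28
Deltas:
  32 - 28 = 4
  48 - 32 = 16
  71 - 48 = 23
  81 - 71 = 10
  90 - 81 = 9


Delta encoded: [28, 4, 16, 23, 10, 9]


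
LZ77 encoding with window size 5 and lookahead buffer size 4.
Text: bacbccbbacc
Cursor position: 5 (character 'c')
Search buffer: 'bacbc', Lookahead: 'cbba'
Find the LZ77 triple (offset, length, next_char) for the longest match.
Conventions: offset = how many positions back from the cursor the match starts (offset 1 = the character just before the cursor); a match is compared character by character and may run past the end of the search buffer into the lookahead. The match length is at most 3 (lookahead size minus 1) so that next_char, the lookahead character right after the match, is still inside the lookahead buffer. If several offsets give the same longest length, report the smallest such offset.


Try each offset into the search buffer:
  offset=1 (pos 4, char 'c'): match length 1
  offset=2 (pos 3, char 'b'): match length 0
  offset=3 (pos 2, char 'c'): match length 2
  offset=4 (pos 1, char 'a'): match length 0
  offset=5 (pos 0, char 'b'): match length 0
Longest match has length 2 at offset 3.
next_char = character at position 5 + 2 = 7 -> 'b'

Best match: offset=3, length=2 (matching 'cb' starting at position 2)
LZ77 triple: (3, 2, 'b')


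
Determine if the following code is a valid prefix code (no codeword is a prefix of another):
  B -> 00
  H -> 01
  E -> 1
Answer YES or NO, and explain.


Checking each pair (does one codeword prefix another?):
  B='00' vs H='01': no prefix
  B='00' vs E='1': no prefix
  H='01' vs B='00': no prefix
  H='01' vs E='1': no prefix
  E='1' vs B='00': no prefix
  E='1' vs H='01': no prefix
No violation found over all pairs.

YES -- this is a valid prefix code. No codeword is a prefix of any other codeword.


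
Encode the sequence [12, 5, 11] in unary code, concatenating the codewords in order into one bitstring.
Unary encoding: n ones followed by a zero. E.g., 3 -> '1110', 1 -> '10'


Encode each number as n ones followed by a terminating 0:
  12 -> 1111111111110 (13 bits)
  5 -> 111110 (6 bits)
  11 -> 111111111110 (12 bits)
Total length = 13 + 6 + 12 = 31 bits.

Unary([12, 5, 11]) = 1111111111110111110111111111110 (31 bits)


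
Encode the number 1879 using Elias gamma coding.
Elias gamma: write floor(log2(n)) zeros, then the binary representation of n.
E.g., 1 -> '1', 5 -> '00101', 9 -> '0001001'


num_bits = floor(log2(1879)) + 1 = 11
leading_zeros = num_bits - 1 = 10
binary(1879) = 11101010111

Elias gamma(1879) = '0000000000' + '11101010111' = 000000000011101010111 (21 bits)


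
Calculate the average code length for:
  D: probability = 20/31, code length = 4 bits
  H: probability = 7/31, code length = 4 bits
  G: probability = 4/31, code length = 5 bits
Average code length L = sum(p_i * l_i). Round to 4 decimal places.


Weighted contributions p_i * l_i:
  D: (20/31) * 4 = 80/31
  H: (7/31) * 4 = 28/31
  G: (4/31) * 5 = 20/31
Sum = (80 + 28 + 20)/31 = 128/31

L = 128/31 = 4.1290 bits/symbol


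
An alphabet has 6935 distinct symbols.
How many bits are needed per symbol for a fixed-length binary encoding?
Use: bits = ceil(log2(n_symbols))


log2(6935) = 12.7597
Bracket: 2^12 = 4096 < 6935 <= 2^13 = 8192
So ceil(log2(6935)) = 13

bits = ceil(log2(6935)) = ceil(12.7597) = 13 bits


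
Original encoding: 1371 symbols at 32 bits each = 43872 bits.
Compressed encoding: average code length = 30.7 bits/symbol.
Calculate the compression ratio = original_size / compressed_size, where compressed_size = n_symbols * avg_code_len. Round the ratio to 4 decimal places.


original_size = n_symbols * orig_bits = 1371 * 32 = 43872 bits
compressed_size = n_symbols * avg_code_len = 1371 * 30.7 = 42089.7 bits
ratio = original_size / compressed_size = 43872 / 42089.7 = 1.0423

Compression ratio = 1.0423


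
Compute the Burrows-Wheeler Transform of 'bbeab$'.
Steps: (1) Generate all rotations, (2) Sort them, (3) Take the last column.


Rotations (sorted):
  0: $bbeab -> last char: b
  1: ab$bbe -> last char: e
  2: b$bbea -> last char: a
  3: bbeab$ -> last char: $
  4: beab$b -> last char: b
  5: eab$bb -> last char: b


BWT = bea$bb


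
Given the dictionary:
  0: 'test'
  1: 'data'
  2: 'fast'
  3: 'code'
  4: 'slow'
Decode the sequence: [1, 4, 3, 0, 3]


Look up each index in the dictionary:
  1 -> 'data'
  4 -> 'slow'
  3 -> 'code'
  0 -> 'test'
  3 -> 'code'

Decoded: "data slow code test code"


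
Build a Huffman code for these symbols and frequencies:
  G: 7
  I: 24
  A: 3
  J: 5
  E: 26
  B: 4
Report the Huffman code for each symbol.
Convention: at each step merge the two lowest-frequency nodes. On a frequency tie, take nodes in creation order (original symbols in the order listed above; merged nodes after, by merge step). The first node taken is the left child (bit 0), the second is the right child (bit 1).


Huffman tree construction:
Step 1: Merge A(3) + B(4) = 7
Step 2: Merge J(5) + G(7) = 12
Step 3: Merge (A+B)(7) + (J+G)(12) = 19
Step 4: Merge ((A+B)+(J+G))(19) + I(24) = 43
Step 5: Merge E(26) + (((A+B)+(J+G))+I)(43) = 69
Read each symbol's code off the tree from the root (left child = 0, right child = 1).

Codes:
  G: 1011 (length 4)
  I: 11 (length 2)
  A: 1000 (length 4)
  J: 1010 (length 4)
  E: 0 (length 1)
  B: 1001 (length 4)
Average code length: 150/69 = 2.1739 bits/symbol


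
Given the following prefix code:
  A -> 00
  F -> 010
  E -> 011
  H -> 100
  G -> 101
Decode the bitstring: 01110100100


Decoding step by step:
Bits 011 -> E
Bits 101 -> G
Bits 00 -> A
Bits 100 -> H


Decoded message: EGAH


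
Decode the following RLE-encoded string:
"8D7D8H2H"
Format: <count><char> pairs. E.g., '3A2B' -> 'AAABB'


Expanding each <count><char> pair:
  8D -> 'DDDDDDDD'
  7D -> 'DDDDDDD'
  8H -> 'HHHHHHHH'
  2H -> 'HH'

Decoded = DDDDDDDDDDDDDDDHHHHHHHHHH


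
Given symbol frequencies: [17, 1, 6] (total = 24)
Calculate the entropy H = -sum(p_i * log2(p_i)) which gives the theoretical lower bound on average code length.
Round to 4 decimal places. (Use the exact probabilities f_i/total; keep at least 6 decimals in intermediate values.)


Per-symbol terms -p_i * log2(p_i) with p_i = f_i/24:
  p = 17/24 = 0.708333: log2(p) = -0.497500, -p*log2(p) = 0.352396
  p = 1/24 = 0.041667: log2(p) = -4.584963, -p*log2(p) = 0.191040
  p = 6/24 = 0.250000: log2(p) = -2.000000, -p*log2(p) = 0.500000
H = 0.352396 + 0.191040 + 0.500000 = 1.043436

H = 1.0434 bits/symbol


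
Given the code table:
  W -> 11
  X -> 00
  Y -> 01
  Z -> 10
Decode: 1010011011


Decoding:
10 -> Z
10 -> Z
01 -> Y
10 -> Z
11 -> W


Result: ZZYZW


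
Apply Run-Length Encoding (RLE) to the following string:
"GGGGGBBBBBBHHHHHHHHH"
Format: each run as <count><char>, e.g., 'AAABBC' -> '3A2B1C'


Scanning runs left to right:
  i=0: run of 'G' x 5 -> '5G'
  i=5: run of 'B' x 6 -> '6B'
  i=11: run of 'H' x 9 -> '9H'

RLE = 5G6B9H


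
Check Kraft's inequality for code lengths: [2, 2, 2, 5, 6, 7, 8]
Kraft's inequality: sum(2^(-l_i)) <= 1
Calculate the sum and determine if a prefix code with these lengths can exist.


Sum = 2^(-2) + 2^(-2) + 2^(-2) + 2^(-5) + 2^(-6) + 2^(-7) + 2^(-8)
    = 0.25 + 0.25 + 0.25 + 0.03125 + 0.015625 + 0.0078125 + 0.00390625
    = 207/256 = 0.80859375
Since 0.80859375 <= 1, Kraft's inequality IS satisfied.
A prefix code with these lengths CAN exist.

Kraft sum = 0.80859375. Satisfied.


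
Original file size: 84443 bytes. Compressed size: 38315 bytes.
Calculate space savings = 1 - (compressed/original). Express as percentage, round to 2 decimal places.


ratio = compressed/original = 38315/84443 = 0.453738
savings = 1 - ratio = 1 - 0.453738 = 0.546262
as a percentage: 0.546262 * 100 = 54.63%

Space savings = 1 - 38315/84443 = 54.63%


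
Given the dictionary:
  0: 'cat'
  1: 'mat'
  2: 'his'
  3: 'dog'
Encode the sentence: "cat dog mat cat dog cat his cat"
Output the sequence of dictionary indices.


Look up each word in the dictionary:
  'cat' -> 0
  'dog' -> 3
  'mat' -> 1
  'cat' -> 0
  'dog' -> 3
  'cat' -> 0
  'his' -> 2
  'cat' -> 0

Encoded: [0, 3, 1, 0, 3, 0, 2, 0]


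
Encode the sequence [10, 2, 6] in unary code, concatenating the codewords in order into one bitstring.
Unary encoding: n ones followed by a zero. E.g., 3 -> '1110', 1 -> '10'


Encode each number as n ones followed by a terminating 0:
  10 -> 11111111110 (11 bits)
  2 -> 110 (3 bits)
  6 -> 1111110 (7 bits)
Total length = 11 + 3 + 7 = 21 bits.

Unary([10, 2, 6]) = 111111111101101111110 (21 bits)


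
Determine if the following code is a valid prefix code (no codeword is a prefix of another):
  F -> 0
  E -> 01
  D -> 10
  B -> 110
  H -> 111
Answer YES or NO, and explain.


Checking each pair (does one codeword prefix another?):
  F='0' vs E='01': prefix -- VIOLATION

NO -- this is NOT a valid prefix code. F (0) is a prefix of E (01).


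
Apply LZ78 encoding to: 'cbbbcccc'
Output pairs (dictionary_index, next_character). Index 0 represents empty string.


LZ78 encoding steps:
Dictionary: {0: ''}
Step 1: w='' (idx 0), next='c' -> output (0, 'c'), add 'c' as idx 1
Step 2: w='' (idx 0), next='b' -> output (0, 'b'), add 'b' as idx 2
Step 3: w='b' (idx 2), next='b' -> output (2, 'b'), add 'bb' as idx 3
Step 4: w='c' (idx 1), next='c' -> output (1, 'c'), add 'cc' as idx 4
Step 5: w='cc' (idx 4), end of input -> output (4, '')


Encoded: [(0, 'c'), (0, 'b'), (2, 'b'), (1, 'c'), (4, '')]


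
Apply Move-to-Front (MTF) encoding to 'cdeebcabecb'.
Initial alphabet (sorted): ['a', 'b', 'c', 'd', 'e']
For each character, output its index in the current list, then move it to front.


MTF encoding:
'c': index 2 in ['a', 'b', 'c', 'd', 'e'] -> ['c', 'a', 'b', 'd', 'e']
'd': index 3 in ['c', 'a', 'b', 'd', 'e'] -> ['d', 'c', 'a', 'b', 'e']
'e': index 4 in ['d', 'c', 'a', 'b', 'e'] -> ['e', 'd', 'c', 'a', 'b']
'e': index 0 in ['e', 'd', 'c', 'a', 'b'] -> ['e', 'd', 'c', 'a', 'b']
'b': index 4 in ['e', 'd', 'c', 'a', 'b'] -> ['b', 'e', 'd', 'c', 'a']
'c': index 3 in ['b', 'e', 'd', 'c', 'a'] -> ['c', 'b', 'e', 'd', 'a']
'a': index 4 in ['c', 'b', 'e', 'd', 'a'] -> ['a', 'c', 'b', 'e', 'd']
'b': index 2 in ['a', 'c', 'b', 'e', 'd'] -> ['b', 'a', 'c', 'e', 'd']
'e': index 3 in ['b', 'a', 'c', 'e', 'd'] -> ['e', 'b', 'a', 'c', 'd']
'c': index 3 in ['e', 'b', 'a', 'c', 'd'] -> ['c', 'e', 'b', 'a', 'd']
'b': index 2 in ['c', 'e', 'b', 'a', 'd'] -> ['b', 'c', 'e', 'a', 'd']


Output: [2, 3, 4, 0, 4, 3, 4, 2, 3, 3, 2]


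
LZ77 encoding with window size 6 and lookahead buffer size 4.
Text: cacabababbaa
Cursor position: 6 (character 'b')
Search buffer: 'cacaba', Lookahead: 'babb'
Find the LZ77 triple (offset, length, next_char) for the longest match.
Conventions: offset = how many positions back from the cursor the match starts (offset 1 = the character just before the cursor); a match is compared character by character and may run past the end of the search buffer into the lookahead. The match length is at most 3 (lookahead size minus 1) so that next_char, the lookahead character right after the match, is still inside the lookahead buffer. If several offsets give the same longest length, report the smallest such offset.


Try each offset into the search buffer:
  offset=1 (pos 5, char 'a'): match length 0
  offset=2 (pos 4, char 'b'): match length 3
  offset=3 (pos 3, char 'a'): match length 0
  offset=4 (pos 2, char 'c'): match length 0
  offset=5 (pos 1, char 'a'): match length 0
  offset=6 (pos 0, char 'c'): match length 0
Longest match has length 3 at offset 2.
next_char = character at position 6 + 3 = 9 -> 'b'

Best match: offset=2, length=3 (matching 'bab' starting at position 4)
LZ77 triple: (2, 3, 'b')


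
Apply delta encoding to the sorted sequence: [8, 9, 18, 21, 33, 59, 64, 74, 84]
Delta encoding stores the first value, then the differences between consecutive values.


First value: 8
Deltas:
  9 - 8 = 1
  18 - 9 = 9
  21 - 18 = 3
  33 - 21 = 12
  59 - 33 = 26
  64 - 59 = 5
  74 - 64 = 10
  84 - 74 = 10


Delta encoded: [8, 1, 9, 3, 12, 26, 5, 10, 10]


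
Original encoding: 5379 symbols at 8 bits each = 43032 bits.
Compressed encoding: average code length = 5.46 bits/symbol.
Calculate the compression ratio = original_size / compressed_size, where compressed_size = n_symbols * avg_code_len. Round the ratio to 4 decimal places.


original_size = n_symbols * orig_bits = 5379 * 8 = 43032 bits
compressed_size = n_symbols * avg_code_len = 5379 * 5.46 = 29369.34 bits
ratio = original_size / compressed_size = 43032 / 29369.34 = 1.4652

Compression ratio = 1.4652


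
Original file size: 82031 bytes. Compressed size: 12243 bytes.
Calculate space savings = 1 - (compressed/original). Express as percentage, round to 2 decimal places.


ratio = compressed/original = 12243/82031 = 0.149248
savings = 1 - ratio = 1 - 0.149248 = 0.850752
as a percentage: 0.850752 * 100 = 85.08%

Space savings = 1 - 12243/82031 = 85.08%


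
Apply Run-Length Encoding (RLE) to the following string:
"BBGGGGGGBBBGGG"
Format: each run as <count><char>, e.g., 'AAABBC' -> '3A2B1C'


Scanning runs left to right:
  i=0: run of 'B' x 2 -> '2B'
  i=2: run of 'G' x 6 -> '6G'
  i=8: run of 'B' x 3 -> '3B'
  i=11: run of 'G' x 3 -> '3G'

RLE = 2B6G3B3G


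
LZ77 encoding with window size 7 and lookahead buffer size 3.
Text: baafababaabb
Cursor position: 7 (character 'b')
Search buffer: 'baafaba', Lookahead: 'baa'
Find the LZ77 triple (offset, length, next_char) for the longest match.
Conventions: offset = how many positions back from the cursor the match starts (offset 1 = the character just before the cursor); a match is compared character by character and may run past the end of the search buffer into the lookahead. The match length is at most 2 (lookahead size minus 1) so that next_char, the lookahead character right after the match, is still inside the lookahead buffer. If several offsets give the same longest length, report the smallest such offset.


Try each offset into the search buffer:
  offset=1 (pos 6, char 'a'): match length 0
  offset=2 (pos 5, char 'b'): match length 2
  offset=3 (pos 4, char 'a'): match length 0
  offset=4 (pos 3, char 'f'): match length 0
  offset=5 (pos 2, char 'a'): match length 0
  offset=6 (pos 1, char 'a'): match length 0
  offset=7 (pos 0, char 'b'): match length 2
Longest match has length 2, found at offsets 2, 7; take the smallest, offset 2.
next_char = character at position 7 + 2 = 9 -> 'a'

Best match: offset=2, length=2 (matching 'ba' starting at position 5)
LZ77 triple: (2, 2, 'a')


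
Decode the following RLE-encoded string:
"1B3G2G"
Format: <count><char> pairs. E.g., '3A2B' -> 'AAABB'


Expanding each <count><char> pair:
  1B -> 'B'
  3G -> 'GGG'
  2G -> 'GG'

Decoded = BGGGGG


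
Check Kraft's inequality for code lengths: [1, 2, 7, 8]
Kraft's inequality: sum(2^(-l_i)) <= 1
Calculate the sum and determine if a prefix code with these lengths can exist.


Sum = 2^(-1) + 2^(-2) + 2^(-7) + 2^(-8)
    = 0.5 + 0.25 + 0.0078125 + 0.00390625
    = 195/256 = 0.76171875
Since 0.76171875 <= 1, Kraft's inequality IS satisfied.
A prefix code with these lengths CAN exist.

Kraft sum = 0.76171875. Satisfied.


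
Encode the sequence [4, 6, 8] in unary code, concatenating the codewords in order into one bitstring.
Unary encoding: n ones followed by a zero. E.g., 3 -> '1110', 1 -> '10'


Encode each number as n ones followed by a terminating 0:
  4 -> 11110 (5 bits)
  6 -> 1111110 (7 bits)
  8 -> 111111110 (9 bits)
Total length = 5 + 7 + 9 = 21 bits.

Unary([4, 6, 8]) = 111101111110111111110 (21 bits)


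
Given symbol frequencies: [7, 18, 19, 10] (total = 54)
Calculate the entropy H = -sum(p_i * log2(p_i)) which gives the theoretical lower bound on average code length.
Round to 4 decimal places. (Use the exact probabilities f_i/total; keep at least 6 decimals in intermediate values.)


Per-symbol terms -p_i * log2(p_i) with p_i = f_i/54:
  p = 7/54 = 0.129630: log2(p) = -2.947533, -p*log2(p) = 0.382088
  p = 18/54 = 0.333333: log2(p) = -1.584963, -p*log2(p) = 0.528321
  p = 19/54 = 0.351852: log2(p) = -1.506960, -p*log2(p) = 0.530227
  p = 10/54 = 0.185185: log2(p) = -2.432959, -p*log2(p) = 0.450548
H = 0.382088 + 0.528321 + 0.530227 + 0.450548 = 1.891184

H = 1.8912 bits/symbol


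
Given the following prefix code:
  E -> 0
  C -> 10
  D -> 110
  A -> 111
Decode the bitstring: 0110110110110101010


Decoding step by step:
Bits 0 -> E
Bits 110 -> D
Bits 110 -> D
Bits 110 -> D
Bits 110 -> D
Bits 10 -> C
Bits 10 -> C
Bits 10 -> C


Decoded message: EDDDDCCC


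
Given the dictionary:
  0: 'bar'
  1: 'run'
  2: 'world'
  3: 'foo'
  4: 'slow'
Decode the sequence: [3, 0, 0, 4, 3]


Look up each index in the dictionary:
  3 -> 'foo'
  0 -> 'bar'
  0 -> 'bar'
  4 -> 'slow'
  3 -> 'foo'

Decoded: "foo bar bar slow foo"


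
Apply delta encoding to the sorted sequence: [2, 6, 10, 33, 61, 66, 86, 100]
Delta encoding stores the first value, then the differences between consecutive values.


First value: 2
Deltas:
  6 - 2 = 4
  10 - 6 = 4
  33 - 10 = 23
  61 - 33 = 28
  66 - 61 = 5
  86 - 66 = 20
  100 - 86 = 14


Delta encoded: [2, 4, 4, 23, 28, 5, 20, 14]


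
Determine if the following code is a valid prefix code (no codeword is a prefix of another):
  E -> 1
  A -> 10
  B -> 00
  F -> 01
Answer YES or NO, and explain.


Checking each pair (does one codeword prefix another?):
  E='1' vs A='10': prefix -- VIOLATION

NO -- this is NOT a valid prefix code. E (1) is a prefix of A (10).


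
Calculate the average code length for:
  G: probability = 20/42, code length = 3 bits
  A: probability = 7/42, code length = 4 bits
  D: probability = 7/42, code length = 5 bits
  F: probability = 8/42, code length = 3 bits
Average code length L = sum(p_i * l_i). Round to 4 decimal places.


Weighted contributions p_i * l_i:
  G: (20/42) * 3 = 60/42
  A: (7/42) * 4 = 28/42
  D: (7/42) * 5 = 35/42
  F: (8/42) * 3 = 24/42
Sum = (60 + 28 + 35 + 24)/42 = 147/42

L = 147/42 = 3.5000 bits/symbol


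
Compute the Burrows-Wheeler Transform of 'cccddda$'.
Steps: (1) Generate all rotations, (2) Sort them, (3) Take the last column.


Rotations (sorted):
  0: $cccddda -> last char: a
  1: a$cccddd -> last char: d
  2: cccddda$ -> last char: $
  3: ccddda$c -> last char: c
  4: cddda$cc -> last char: c
  5: da$cccdd -> last char: d
  6: dda$cccd -> last char: d
  7: ddda$ccc -> last char: c


BWT = ad$ccddc


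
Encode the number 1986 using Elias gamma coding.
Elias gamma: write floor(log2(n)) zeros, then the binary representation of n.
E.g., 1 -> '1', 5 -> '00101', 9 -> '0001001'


num_bits = floor(log2(1986)) + 1 = 11
leading_zeros = num_bits - 1 = 10
binary(1986) = 11111000010

Elias gamma(1986) = '0000000000' + '11111000010' = 000000000011111000010 (21 bits)


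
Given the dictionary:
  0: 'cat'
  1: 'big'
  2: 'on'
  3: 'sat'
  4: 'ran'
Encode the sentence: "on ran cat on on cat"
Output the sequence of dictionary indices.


Look up each word in the dictionary:
  'on' -> 2
  'ran' -> 4
  'cat' -> 0
  'on' -> 2
  'on' -> 2
  'cat' -> 0

Encoded: [2, 4, 0, 2, 2, 0]


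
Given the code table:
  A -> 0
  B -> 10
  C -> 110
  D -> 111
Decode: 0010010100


Decoding:
0 -> A
0 -> A
10 -> B
0 -> A
10 -> B
10 -> B
0 -> A


Result: AABABBA


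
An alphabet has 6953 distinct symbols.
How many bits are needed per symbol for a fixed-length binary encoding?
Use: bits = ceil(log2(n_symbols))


log2(6953) = 12.7634
Bracket: 2^12 = 4096 < 6953 <= 2^13 = 8192
So ceil(log2(6953)) = 13

bits = ceil(log2(6953)) = ceil(12.7634) = 13 bits


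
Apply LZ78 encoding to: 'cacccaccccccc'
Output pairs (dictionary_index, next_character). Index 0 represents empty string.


LZ78 encoding steps:
Dictionary: {0: ''}
Step 1: w='' (idx 0), next='c' -> output (0, 'c'), add 'c' as idx 1
Step 2: w='' (idx 0), next='a' -> output (0, 'a'), add 'a' as idx 2
Step 3: w='c' (idx 1), next='c' -> output (1, 'c'), add 'cc' as idx 3
Step 4: w='c' (idx 1), next='a' -> output (1, 'a'), add 'ca' as idx 4
Step 5: w='cc' (idx 3), next='c' -> output (3, 'c'), add 'ccc' as idx 5
Step 6: w='ccc' (idx 5), next='c' -> output (5, 'c'), add 'cccc' as idx 6


Encoded: [(0, 'c'), (0, 'a'), (1, 'c'), (1, 'a'), (3, 'c'), (5, 'c')]


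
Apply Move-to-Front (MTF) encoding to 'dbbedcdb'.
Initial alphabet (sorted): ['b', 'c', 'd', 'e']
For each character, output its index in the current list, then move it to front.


MTF encoding:
'd': index 2 in ['b', 'c', 'd', 'e'] -> ['d', 'b', 'c', 'e']
'b': index 1 in ['d', 'b', 'c', 'e'] -> ['b', 'd', 'c', 'e']
'b': index 0 in ['b', 'd', 'c', 'e'] -> ['b', 'd', 'c', 'e']
'e': index 3 in ['b', 'd', 'c', 'e'] -> ['e', 'b', 'd', 'c']
'd': index 2 in ['e', 'b', 'd', 'c'] -> ['d', 'e', 'b', 'c']
'c': index 3 in ['d', 'e', 'b', 'c'] -> ['c', 'd', 'e', 'b']
'd': index 1 in ['c', 'd', 'e', 'b'] -> ['d', 'c', 'e', 'b']
'b': index 3 in ['d', 'c', 'e', 'b'] -> ['b', 'd', 'c', 'e']


Output: [2, 1, 0, 3, 2, 3, 1, 3]


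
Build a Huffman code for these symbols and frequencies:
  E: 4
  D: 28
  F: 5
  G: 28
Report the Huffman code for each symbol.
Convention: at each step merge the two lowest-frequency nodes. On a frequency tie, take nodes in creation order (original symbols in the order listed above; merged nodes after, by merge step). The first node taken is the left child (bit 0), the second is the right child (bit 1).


Huffman tree construction:
Step 1: Merge E(4) + F(5) = 9
Step 2: Merge (E+F)(9) + D(28) = 37
Step 3: Merge G(28) + ((E+F)+D)(37) = 65
Read each symbol's code off the tree from the root (left child = 0, right child = 1).

Codes:
  E: 100 (length 3)
  D: 11 (length 2)
  F: 101 (length 3)
  G: 0 (length 1)
Average code length: 111/65 = 1.7077 bits/symbol


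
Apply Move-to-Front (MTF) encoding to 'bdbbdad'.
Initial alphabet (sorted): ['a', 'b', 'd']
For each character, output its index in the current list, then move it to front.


MTF encoding:
'b': index 1 in ['a', 'b', 'd'] -> ['b', 'a', 'd']
'd': index 2 in ['b', 'a', 'd'] -> ['d', 'b', 'a']
'b': index 1 in ['d', 'b', 'a'] -> ['b', 'd', 'a']
'b': index 0 in ['b', 'd', 'a'] -> ['b', 'd', 'a']
'd': index 1 in ['b', 'd', 'a'] -> ['d', 'b', 'a']
'a': index 2 in ['d', 'b', 'a'] -> ['a', 'd', 'b']
'd': index 1 in ['a', 'd', 'b'] -> ['d', 'a', 'b']


Output: [1, 2, 1, 0, 1, 2, 1]


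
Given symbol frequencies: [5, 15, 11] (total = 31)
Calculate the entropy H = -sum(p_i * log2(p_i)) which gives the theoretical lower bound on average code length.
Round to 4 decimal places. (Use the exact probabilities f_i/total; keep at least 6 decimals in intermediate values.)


Per-symbol terms -p_i * log2(p_i) with p_i = f_i/31:
  p = 5/31 = 0.161290: log2(p) = -2.632268, -p*log2(p) = 0.424559
  p = 15/31 = 0.483871: log2(p) = -1.047306, -p*log2(p) = 0.506761
  p = 11/31 = 0.354839: log2(p) = -1.494765, -p*log2(p) = 0.530400
H = 0.424559 + 0.506761 + 0.530400 = 1.461720

H = 1.4617 bits/symbol


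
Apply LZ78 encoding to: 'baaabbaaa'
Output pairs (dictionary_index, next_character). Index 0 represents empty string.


LZ78 encoding steps:
Dictionary: {0: ''}
Step 1: w='' (idx 0), next='b' -> output (0, 'b'), add 'b' as idx 1
Step 2: w='' (idx 0), next='a' -> output (0, 'a'), add 'a' as idx 2
Step 3: w='a' (idx 2), next='a' -> output (2, 'a'), add 'aa' as idx 3
Step 4: w='b' (idx 1), next='b' -> output (1, 'b'), add 'bb' as idx 4
Step 5: w='aa' (idx 3), next='a' -> output (3, 'a'), add 'aaa' as idx 5


Encoded: [(0, 'b'), (0, 'a'), (2, 'a'), (1, 'b'), (3, 'a')]


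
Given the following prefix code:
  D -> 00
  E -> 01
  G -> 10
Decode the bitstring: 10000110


Decoding step by step:
Bits 10 -> G
Bits 00 -> D
Bits 01 -> E
Bits 10 -> G


Decoded message: GDEG


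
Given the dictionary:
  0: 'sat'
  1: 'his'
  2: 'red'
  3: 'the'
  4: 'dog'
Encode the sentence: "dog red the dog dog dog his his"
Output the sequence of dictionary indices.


Look up each word in the dictionary:
  'dog' -> 4
  'red' -> 2
  'the' -> 3
  'dog' -> 4
  'dog' -> 4
  'dog' -> 4
  'his' -> 1
  'his' -> 1

Encoded: [4, 2, 3, 4, 4, 4, 1, 1]


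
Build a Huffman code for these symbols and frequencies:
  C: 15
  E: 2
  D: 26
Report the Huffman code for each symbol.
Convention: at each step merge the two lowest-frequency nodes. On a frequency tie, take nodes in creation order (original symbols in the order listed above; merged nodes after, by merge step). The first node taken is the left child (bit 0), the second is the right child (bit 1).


Huffman tree construction:
Step 1: Merge E(2) + C(15) = 17
Step 2: Merge (E+C)(17) + D(26) = 43
Read each symbol's code off the tree from the root (left child = 0, right child = 1).

Codes:
  C: 01 (length 2)
  E: 00 (length 2)
  D: 1 (length 1)
Average code length: 60/43 = 1.3953 bits/symbol


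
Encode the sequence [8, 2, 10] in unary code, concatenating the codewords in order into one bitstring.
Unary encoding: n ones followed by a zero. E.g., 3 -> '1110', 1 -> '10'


Encode each number as n ones followed by a terminating 0:
  8 -> 111111110 (9 bits)
  2 -> 110 (3 bits)
  10 -> 11111111110 (11 bits)
Total length = 9 + 3 + 11 = 23 bits.

Unary([8, 2, 10]) = 11111111011011111111110 (23 bits)


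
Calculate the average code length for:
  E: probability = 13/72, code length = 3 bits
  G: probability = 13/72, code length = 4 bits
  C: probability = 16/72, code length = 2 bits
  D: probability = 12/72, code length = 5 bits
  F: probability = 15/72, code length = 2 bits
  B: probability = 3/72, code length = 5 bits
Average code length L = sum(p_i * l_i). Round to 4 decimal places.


Weighted contributions p_i * l_i:
  E: (13/72) * 3 = 39/72
  G: (13/72) * 4 = 52/72
  C: (16/72) * 2 = 32/72
  D: (12/72) * 5 = 60/72
  F: (15/72) * 2 = 30/72
  B: (3/72) * 5 = 15/72
Sum = (39 + 52 + 32 + 60 + 30 + 15)/72 = 228/72

L = 228/72 = 3.1667 bits/symbol


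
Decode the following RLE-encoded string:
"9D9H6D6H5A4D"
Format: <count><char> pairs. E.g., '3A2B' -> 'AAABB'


Expanding each <count><char> pair:
  9D -> 'DDDDDDDDD'
  9H -> 'HHHHHHHHH'
  6D -> 'DDDDDD'
  6H -> 'HHHHHH'
  5A -> 'AAAAA'
  4D -> 'DDDD'

Decoded = DDDDDDDDDHHHHHHHHHDDDDDDHHHHHHAAAAADDDD


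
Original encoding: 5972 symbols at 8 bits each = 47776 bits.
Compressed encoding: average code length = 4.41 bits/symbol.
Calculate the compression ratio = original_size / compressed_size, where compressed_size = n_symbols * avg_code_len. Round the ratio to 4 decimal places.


original_size = n_symbols * orig_bits = 5972 * 8 = 47776 bits
compressed_size = n_symbols * avg_code_len = 5972 * 4.41 = 26336.52 bits
ratio = original_size / compressed_size = 47776 / 26336.52 = 1.8141

Compression ratio = 1.8141


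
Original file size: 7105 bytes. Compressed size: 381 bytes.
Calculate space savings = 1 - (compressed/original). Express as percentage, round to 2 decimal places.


ratio = compressed/original = 381/7105 = 0.053624
savings = 1 - ratio = 1 - 0.053624 = 0.946376
as a percentage: 0.946376 * 100 = 94.64%

Space savings = 1 - 381/7105 = 94.64%


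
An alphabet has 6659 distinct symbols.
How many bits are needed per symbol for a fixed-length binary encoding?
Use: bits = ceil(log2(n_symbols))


log2(6659) = 12.7011
Bracket: 2^12 = 4096 < 6659 <= 2^13 = 8192
So ceil(log2(6659)) = 13

bits = ceil(log2(6659)) = ceil(12.7011) = 13 bits


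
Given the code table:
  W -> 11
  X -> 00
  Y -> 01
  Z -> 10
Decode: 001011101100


Decoding:
00 -> X
10 -> Z
11 -> W
10 -> Z
11 -> W
00 -> X


Result: XZWZWX


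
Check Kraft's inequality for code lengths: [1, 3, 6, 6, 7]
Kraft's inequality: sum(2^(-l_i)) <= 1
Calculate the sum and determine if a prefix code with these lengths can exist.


Sum = 2^(-1) + 2^(-3) + 2^(-6) + 2^(-6) + 2^(-7)
    = 0.5 + 0.125 + 0.015625 + 0.015625 + 0.0078125
    = 85/128 = 0.6640625
Since 0.6640625 <= 1, Kraft's inequality IS satisfied.
A prefix code with these lengths CAN exist.

Kraft sum = 0.6640625. Satisfied.


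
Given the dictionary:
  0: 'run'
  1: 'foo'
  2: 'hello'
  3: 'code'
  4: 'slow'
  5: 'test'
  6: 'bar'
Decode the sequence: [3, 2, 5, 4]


Look up each index in the dictionary:
  3 -> 'code'
  2 -> 'hello'
  5 -> 'test'
  4 -> 'slow'

Decoded: "code hello test slow"


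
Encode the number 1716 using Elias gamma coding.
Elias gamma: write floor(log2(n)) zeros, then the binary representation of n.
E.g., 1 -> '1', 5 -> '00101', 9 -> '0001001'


num_bits = floor(log2(1716)) + 1 = 11
leading_zeros = num_bits - 1 = 10
binary(1716) = 11010110100

Elias gamma(1716) = '0000000000' + '11010110100' = 000000000011010110100 (21 bits)


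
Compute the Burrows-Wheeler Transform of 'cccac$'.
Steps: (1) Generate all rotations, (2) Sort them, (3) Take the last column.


Rotations (sorted):
  0: $cccac -> last char: c
  1: ac$ccc -> last char: c
  2: c$ccca -> last char: a
  3: cac$cc -> last char: c
  4: ccac$c -> last char: c
  5: cccac$ -> last char: $


BWT = ccacc$


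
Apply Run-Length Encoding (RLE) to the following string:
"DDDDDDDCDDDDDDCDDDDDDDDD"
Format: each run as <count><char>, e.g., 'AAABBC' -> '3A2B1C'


Scanning runs left to right:
  i=0: run of 'D' x 7 -> '7D'
  i=7: run of 'C' x 1 -> '1C'
  i=8: run of 'D' x 6 -> '6D'
  i=14: run of 'C' x 1 -> '1C'
  i=15: run of 'D' x 9 -> '9D'

RLE = 7D1C6D1C9D


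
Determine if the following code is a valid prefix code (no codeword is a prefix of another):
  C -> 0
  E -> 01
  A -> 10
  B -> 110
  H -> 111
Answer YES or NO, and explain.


Checking each pair (does one codeword prefix another?):
  C='0' vs E='01': prefix -- VIOLATION

NO -- this is NOT a valid prefix code. C (0) is a prefix of E (01).


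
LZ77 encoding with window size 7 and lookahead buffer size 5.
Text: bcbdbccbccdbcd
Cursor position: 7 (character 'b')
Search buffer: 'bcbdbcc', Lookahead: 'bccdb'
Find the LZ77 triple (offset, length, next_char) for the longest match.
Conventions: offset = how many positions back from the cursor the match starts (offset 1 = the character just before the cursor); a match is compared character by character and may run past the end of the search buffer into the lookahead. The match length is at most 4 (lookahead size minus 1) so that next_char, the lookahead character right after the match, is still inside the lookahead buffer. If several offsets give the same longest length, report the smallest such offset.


Try each offset into the search buffer:
  offset=1 (pos 6, char 'c'): match length 0
  offset=2 (pos 5, char 'c'): match length 0
  offset=3 (pos 4, char 'b'): match length 3
  offset=4 (pos 3, char 'd'): match length 0
  offset=5 (pos 2, char 'b'): match length 1
  offset=6 (pos 1, char 'c'): match length 0
  offset=7 (pos 0, char 'b'): match length 2
Longest match has length 3 at offset 3.
next_char = character at position 7 + 3 = 10 -> 'd'

Best match: offset=3, length=3 (matching 'bcc' starting at position 4)
LZ77 triple: (3, 3, 'd')


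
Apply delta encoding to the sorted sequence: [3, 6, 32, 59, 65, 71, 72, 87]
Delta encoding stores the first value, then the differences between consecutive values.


First value: 3
Deltas:
  6 - 3 = 3
  32 - 6 = 26
  59 - 32 = 27
  65 - 59 = 6
  71 - 65 = 6
  72 - 71 = 1
  87 - 72 = 15


Delta encoded: [3, 3, 26, 27, 6, 6, 1, 15]


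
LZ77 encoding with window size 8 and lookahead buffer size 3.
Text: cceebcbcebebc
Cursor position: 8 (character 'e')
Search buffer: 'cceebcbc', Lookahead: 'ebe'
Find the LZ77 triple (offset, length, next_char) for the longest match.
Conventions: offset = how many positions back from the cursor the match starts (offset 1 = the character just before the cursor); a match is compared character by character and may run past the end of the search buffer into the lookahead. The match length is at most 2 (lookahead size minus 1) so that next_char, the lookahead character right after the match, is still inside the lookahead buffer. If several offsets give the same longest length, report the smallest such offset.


Try each offset into the search buffer:
  offset=1 (pos 7, char 'c'): match length 0
  offset=2 (pos 6, char 'b'): match length 0
  offset=3 (pos 5, char 'c'): match length 0
  offset=4 (pos 4, char 'b'): match length 0
  offset=5 (pos 3, char 'e'): match length 2
  offset=6 (pos 2, char 'e'): match length 1
  offset=7 (pos 1, char 'c'): match length 0
  offset=8 (pos 0, char 'c'): match length 0
Longest match has length 2 at offset 5.
next_char = character at position 8 + 2 = 10 -> 'e'

Best match: offset=5, length=2 (matching 'eb' starting at position 3)
LZ77 triple: (5, 2, 'e')
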